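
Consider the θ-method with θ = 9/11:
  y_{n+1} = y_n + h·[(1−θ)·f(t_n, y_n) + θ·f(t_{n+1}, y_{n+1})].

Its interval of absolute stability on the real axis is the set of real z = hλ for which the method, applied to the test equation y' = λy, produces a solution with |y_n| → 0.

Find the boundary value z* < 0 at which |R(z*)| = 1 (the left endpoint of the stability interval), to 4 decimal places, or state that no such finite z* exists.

Set f=λy, z=hλ:
  y_{n+1} = y_n + z·[2/11·y_n + 9/11·y_{n+1}] ⇒ (1 − 9/11z)y_{n+1} = (1 + 2/11z)y_n
  Hence R(z) = (1 + 2/11z)/(1 − 9/11z).

Boundary: |R(x)|=1, x<0.
x=-0.42: |R|=0.6874
x=-2: |R|=0.2414
x=-10: |R|=0.0891
x=-100: |R|=0.2075
θ=9/11≥1/2 ⇒ |1+2/11x|<|1−9/11x| ∀x<0 ⇒ unbounded interval.

(−∞, 0) — no finite endpoint.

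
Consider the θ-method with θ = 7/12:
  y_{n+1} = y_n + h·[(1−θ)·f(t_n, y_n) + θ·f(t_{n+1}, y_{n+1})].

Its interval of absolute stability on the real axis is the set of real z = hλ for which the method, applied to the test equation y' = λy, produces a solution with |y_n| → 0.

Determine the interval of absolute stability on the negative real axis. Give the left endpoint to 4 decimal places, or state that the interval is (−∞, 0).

interval (−∞, 0).

Test eqn y'=λy, z=hλ:
  y_{n+1} = y_n + z·[5/12·y_n + 7/12·y_{n+1}] ⇒ (1 − 7/12z)y_{n+1} = (1 + 5/12z)y_n
  ⇒ R(z) = (1 + 5/12z)/(1 − 7/12z).

Need |R(x)|<1, x<0.
x=-1.62: |R|=0.1671
x=-2: |R|=0.0769
x=-10: |R|=0.4634
x=-100: |R|=0.6854
θ=7/12≥1/2 ⇒ |1+5/12x|<|1−7/12x| ∀x<0 ⇒ interval (−∞,0).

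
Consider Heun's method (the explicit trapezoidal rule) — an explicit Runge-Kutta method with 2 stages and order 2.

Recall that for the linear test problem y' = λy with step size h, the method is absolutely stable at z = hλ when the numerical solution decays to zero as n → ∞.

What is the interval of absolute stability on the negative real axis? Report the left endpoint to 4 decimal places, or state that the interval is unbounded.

(-2.0000, 0).

With y'=λy (z=hλ):
  order 2, 2-stage ⇒ R(z)=1+z+z^2/2
  (e.g. R(-1.27)=0.53645, |R|=0.53645)

Find x<0 with |R(x)|<1.
x=-1.27: |R|=0.5364
|R(-2.16)|=1.1728 |R(-2)|=1.0000 |R(-1.19)|=0.5181
Bisect:
  x_lo=-2.6334 |R|=1.8340  x_hi=-0.1817 |R|=0.8348
  mid=-1.40752 |R|=0.58304 →hi
  mid=-2.02046 |R|=1.02067 →lo
  mid=-1.71399 |R|=0.75489 →hi
  mid=-1.86722 |R|=0.87604 →hi
  mid=-1.94384 |R|=0.94542 →hi
  mid=-1.98215 |R|=0.98231 →hi
  mid=-2.00130 |R|=1.00130 →lo
  mid=-1.99173 |R|=0.99176 →hi
  ...
  [-2.00011,-1.99996] ⇒ x*=-2.0000
So |R|<1 on (-2.0000, 0).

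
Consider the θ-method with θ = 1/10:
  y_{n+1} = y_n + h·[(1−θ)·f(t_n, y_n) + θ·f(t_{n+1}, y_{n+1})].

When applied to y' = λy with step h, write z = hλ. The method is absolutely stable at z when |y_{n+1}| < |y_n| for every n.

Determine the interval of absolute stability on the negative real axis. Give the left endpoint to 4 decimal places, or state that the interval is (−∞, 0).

With y'=λy (z=hλ):
  y_{n+1} = y_n + z·[9/10·y_n + 1/10·y_{n+1}] ⇒ (1 − 1/10z)y_{n+1} = (1 + 9/10z)y_n
  so R(z) = (1 + 9/10z)/(1 − 1/10z).

Boundary: |R(x)|=1, x<0.
x=-0.83: |R|=0.2336
R=−1: 1+9/10x = −1+1/10x ⇒ -4/5x=2 ⇒ x=2/(-4/5)=-2.5000
Confirm numerically:
  x=-2.366: |R|=0.91331 <1
  x=-1.961: |R|=0.63950 <1
  x=-1.519: |R|=0.31869 <1
  x=-2.924: |R|=1.26246 >1
  x=-2.525: |R|=1.01597 >1
So |R|<1 on (-2.5000, 0).

z∈(-2.5000,0).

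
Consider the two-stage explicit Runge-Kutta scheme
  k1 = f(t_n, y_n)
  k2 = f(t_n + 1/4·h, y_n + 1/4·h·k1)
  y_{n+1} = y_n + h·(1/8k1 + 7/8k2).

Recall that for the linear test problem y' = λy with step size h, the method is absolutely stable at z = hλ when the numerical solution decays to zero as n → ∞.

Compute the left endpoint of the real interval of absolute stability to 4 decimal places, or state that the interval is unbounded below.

z* = -4.5714.

Test eqn y'=λy, z=hλ:
  k1=λy_n ⇒ h·k1=z·y_n;  k2=λ(1+1/4z)y_n ⇒ h·k2=z(1+1/4z)y_n
  y_{n+1}/y_n = 1 + 1/8z + 7/8z(1+1/4z) = 1 + z + 7/32z²
  Hence R(z) = 1 + z + 7/32z².

Solve |R(x)|<1 on ℝ⁻.
x=-0.89: |R|=0.2833
R=1: x+7/32x²=0 ⇒ x=−32/7=-4.5714; min R=1−1/(4·7/32)=-0.1429>−1
Confirm numerically:
  x=-3.385: |R|=0.12149 <1
  x=-3.362: |R|=0.11054 <1
  x=-3.069: |R|=0.00865 <1
  x=-2.666: |R|=0.11122 <1
  x=-5.061: |R|=1.54200 >1
  x=-4.799: |R|=1.23890 >1
  x=-4.687: |R|=1.11849 >1
Interval (-4.5714, 0).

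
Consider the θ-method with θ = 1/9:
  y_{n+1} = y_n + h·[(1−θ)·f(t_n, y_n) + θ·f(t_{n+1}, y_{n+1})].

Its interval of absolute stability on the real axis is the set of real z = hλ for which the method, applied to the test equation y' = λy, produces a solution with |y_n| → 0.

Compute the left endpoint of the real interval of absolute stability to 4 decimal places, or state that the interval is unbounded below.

left endpoint -2.5714.

Test eqn y'=λy, z=hλ:
  y_{n+1} = y_n + z·[8/9·y_n + 1/9·y_{n+1}] ⇒ (1 − 1/9z)y_{n+1} = (1 + 8/9z)y_n
  R(z) = (1 + 8/9z)/(1 − 1/9z).

Find x<0 with |R(x)|<1.
x=-1.2: |R|=0.0588
R=−1: 1+8/9x = −1+1/9x ⇒ -7/9x=2 ⇒ x=2/(-7/9)=-2.5714
Confirm numerically:
  x=-2.109: |R|=0.70861 <1
  x=-2.064: |R|=0.67896 <1
  x=-1.183: |R|=0.04557 <1
  x=-2.950: |R|=1.22176 >1
  x=-2.840: |R|=1.15878 >1
So |R|<1 on (-2.5714, 0).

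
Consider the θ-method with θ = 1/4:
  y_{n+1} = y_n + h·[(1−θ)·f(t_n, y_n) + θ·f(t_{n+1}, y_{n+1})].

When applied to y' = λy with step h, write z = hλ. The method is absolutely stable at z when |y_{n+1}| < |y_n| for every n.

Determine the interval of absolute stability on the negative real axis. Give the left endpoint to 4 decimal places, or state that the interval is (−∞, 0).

On y'=λy, z=hλ:
  y_{n+1} = y_n + z·[3/4·y_n + 1/4·y_{n+1}] ⇒ (1 − 1/4z)y_{n+1} = (1 + 3/4z)y_n
  R(z) = (1 + 3/4z)/(1 − 1/4z).

Boundary: |R(x)|=1, x<0.
x=-1.78: |R|=0.2318
R=−1: 1+3/4x = −1+1/4x ⇒ -1/2x=2 ⇒ x=2/(-1/2)=-4.0000
Confirm numerically:
  x=-3.935: |R|=0.98362 <1
  x=-2.791: |R|=0.64394 <1
  x=-2.550: |R|=0.55725 <1
  x=-2.276: |R|=0.45061 <1
  x=-4.555: |R|=1.12975 >1
  x=-4.447: |R|=1.10584 >1
Stable set (-4.0000, 0).

z∈(-4.0000,0).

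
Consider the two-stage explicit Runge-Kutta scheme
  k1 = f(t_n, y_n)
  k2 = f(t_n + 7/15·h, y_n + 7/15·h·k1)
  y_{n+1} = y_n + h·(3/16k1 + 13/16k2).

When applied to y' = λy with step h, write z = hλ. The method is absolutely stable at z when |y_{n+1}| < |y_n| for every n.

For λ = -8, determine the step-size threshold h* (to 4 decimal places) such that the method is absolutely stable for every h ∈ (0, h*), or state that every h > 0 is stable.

With y'=λy (z=hλ):
  k1=λy_n ⇒ h·k1=z·y_n;  k2=λ(1+7/15z)y_n ⇒ h·k2=z(1+7/15z)y_n
  y_{n+1}/y_n = 1 + 3/16z + 13/16z(1+7/15z) = 1 + z + 91/240z²
  ⇒ R(z) = 1 + z + 91/240z².

Boundary: |R(x)|=1, x<0.
x=-1.5: |R|=0.3531
R=1: x+91/240x²=0 ⇒ x=−240/91=-2.6374; min R=1−1/(4·91/240)=0.3407>−1
Confirm numerically:
  x=-2.411: |R|=0.79307 <1
  x=-2.099: |R|=0.57153 <1
  x=-1.825: |R|=0.43786 <1
  x=-2.701: |R|=1.06517 >1
  x=-2.678: |R|=1.04126 >1
Interval (-2.6374, 0).

(-2.6374,0); λ=-8 ⇒ h* = (240/91)/8 = 0.3297.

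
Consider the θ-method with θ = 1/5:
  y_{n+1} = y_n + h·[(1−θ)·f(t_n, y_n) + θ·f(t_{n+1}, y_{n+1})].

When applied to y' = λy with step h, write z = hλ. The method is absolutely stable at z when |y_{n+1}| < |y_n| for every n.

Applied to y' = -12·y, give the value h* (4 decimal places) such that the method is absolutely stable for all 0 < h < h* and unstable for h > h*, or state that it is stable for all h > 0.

(-3.3333,0); λ=-12 ⇒ h* = (10/3)/12 = 0.2778.

With y'=λy (z=hλ):
  y_{n+1} = y_n + z·[4/5·y_n + 1/5·y_{n+1}] ⇒ (1 − 1/5z)y_{n+1} = (1 + 4/5z)y_n
  so R(z) = (1 + 4/5z)/(1 − 1/5z).

Boundary: |R(x)|=1, x<0.
x=-0.76: |R|=0.3403
R=−1: 1+4/5x = −1+1/5x ⇒ -3/5x=2 ⇒ x=2/(-3/5)=-3.3333
Confirm numerically:
  x=-2.847: |R|=0.81407 <1
  x=-2.795: |R|=0.79282 <1
  x=-2.488: |R|=0.66132 <1
  x=-2.046: |R|=0.45189 <1
  x=-3.821: |R|=1.16585 >1
  x=-3.736: |R|=1.13828 >1
Interval (-3.3333, 0).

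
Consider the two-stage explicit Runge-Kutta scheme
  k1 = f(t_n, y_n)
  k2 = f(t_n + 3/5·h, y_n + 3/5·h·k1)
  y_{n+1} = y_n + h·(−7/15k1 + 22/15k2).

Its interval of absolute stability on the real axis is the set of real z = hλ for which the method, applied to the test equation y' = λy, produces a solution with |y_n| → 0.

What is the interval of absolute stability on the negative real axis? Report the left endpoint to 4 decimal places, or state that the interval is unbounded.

(-1.1364, 0).

Set f=λy, z=hλ:
  k1=λy_n ⇒ h·k1=z·y_n;  k2=λ(1+3/5z)y_n ⇒ h·k2=z(1+3/5z)y_n
  y_{n+1}/y_n = 1 − 7/15z + 22/15z(1+3/5z) = 1 + z + 22/25z²
  ⇒ R(z) = 1 + z + 22/25z².

Boundary: |R(x)|=1, x<0.
x=-1.52: |R|=1.5132
R=1: x+22/25x²=0 ⇒ x=−25/22=-1.1364; min R=1−1/(4·22/25)=0.7159>−1
Confirm numerically:
  x=-1.087: |R|=0.95278 <1
  x=-0.629: |R|=0.71916 <1
  x=-0.552: |R|=0.71614 <1
  x=-0.531: |R|=0.71713 <1
  x=-1.240: |R|=1.11309 >1
  x=-1.168: |R|=1.03252 >1
Interval (-1.1364, 0).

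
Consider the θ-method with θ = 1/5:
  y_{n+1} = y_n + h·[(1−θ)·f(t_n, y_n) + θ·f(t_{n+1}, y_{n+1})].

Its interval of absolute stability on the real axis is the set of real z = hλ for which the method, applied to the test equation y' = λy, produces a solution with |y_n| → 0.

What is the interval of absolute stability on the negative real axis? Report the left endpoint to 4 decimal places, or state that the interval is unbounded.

z∈(-3.3333,0).

With y'=λy (z=hλ):
  y_{n+1} = y_n + z·[4/5·y_n + 1/5·y_{n+1}] ⇒ (1 − 1/5z)y_{n+1} = (1 + 4/5z)y_n
  so R(z) = (1 + 4/5z)/(1 − 1/5z).

Find x<0 with |R(x)|<1.
x=-0.7: |R|=0.3860
R=−1: 1+4/5x = −1+1/5x ⇒ -3/5x=2 ⇒ x=2/(-3/5)=-3.3333
Confirm numerically:
  x=-3.166: |R|=0.93853 <1
  x=-2.190: |R|=0.52295 <1
  x=-2.016: |R|=0.43672 <1
  x=-1.639: |R|=0.23437 <1
  x=-3.872: |R|=1.18215 >1
  x=-3.666: |R|=1.11516 >1
  x=-3.644: |R|=1.10782 >1
So |R|<1 on (-3.3333, 0).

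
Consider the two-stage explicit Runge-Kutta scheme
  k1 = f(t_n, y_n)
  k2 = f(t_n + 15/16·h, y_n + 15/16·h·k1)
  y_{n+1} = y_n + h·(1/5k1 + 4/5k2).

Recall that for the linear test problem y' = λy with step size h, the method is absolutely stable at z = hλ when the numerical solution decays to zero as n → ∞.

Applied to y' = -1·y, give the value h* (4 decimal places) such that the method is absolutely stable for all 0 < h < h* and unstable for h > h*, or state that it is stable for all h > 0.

Test eqn y'=λy, z=hλ:
  k1=λy_n ⇒ h·k1=z·y_n;  k2=λ(1+15/16z)y_n ⇒ h·k2=z(1+15/16z)y_n
  y_{n+1}/y_n = 1 + 1/5z + 4/5z(1+15/16z) = 1 + z + 3/4z²
  so R(z) = 1 + z + 3/4z².

Solve |R(x)|<1 on ℝ⁻.
x=-0.58: |R|=0.6723
R=1: x+3/4x²=0 ⇒ x=−4/3=-1.3333; min R=1−1/(4·3/4)=0.6667>−1
Confirm numerically:
  x=-1.279: |R|=0.94788 <1
  x=-0.916: |R|=0.71329 <1
  x=-0.790: |R|=0.67807 <1
  x=-0.635: |R|=0.66742 <1
  x=-1.562: |R|=1.26788 >1
  x=-1.502: |R|=1.19000 >1
So |R|<1 on (-1.3333, 0).

(-1.3333,0); λ=-1 ⇒ h* = (4/3)/1 = 1.3333.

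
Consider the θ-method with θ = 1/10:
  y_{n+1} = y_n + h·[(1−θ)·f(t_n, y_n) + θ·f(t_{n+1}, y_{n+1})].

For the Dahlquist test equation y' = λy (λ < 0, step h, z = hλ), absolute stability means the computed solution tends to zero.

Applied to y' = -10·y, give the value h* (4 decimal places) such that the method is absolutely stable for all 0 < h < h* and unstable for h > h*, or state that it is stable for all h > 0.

(-2.5000,0); λ=-10 ⇒ h* = (5/2)/10 = 0.2500.

Set f=λy, z=hλ:
  y_{n+1} = y_n + z·[9/10·y_n + 1/10·y_{n+1}] ⇒ (1 − 1/10z)y_{n+1} = (1 + 9/10z)y_n
  R(z) = (1 + 9/10z)/(1 − 1/10z).

Boundary: |R(x)|=1, x<0.
x=-1.4: |R|=0.2281
R=−1: 1+9/10x = −1+1/10x ⇒ -4/5x=2 ⇒ x=2/(-4/5)=-2.5000
Confirm numerically:
  x=-2.234: |R|=0.82606 <1
  x=-2.169: |R|=0.78240 <1
  x=-2.152: |R|=0.77090 <1
  x=-3.013: |R|=1.31538 >1
  x=-2.560: |R|=1.03822 >1
Stable set (-2.5000, 0).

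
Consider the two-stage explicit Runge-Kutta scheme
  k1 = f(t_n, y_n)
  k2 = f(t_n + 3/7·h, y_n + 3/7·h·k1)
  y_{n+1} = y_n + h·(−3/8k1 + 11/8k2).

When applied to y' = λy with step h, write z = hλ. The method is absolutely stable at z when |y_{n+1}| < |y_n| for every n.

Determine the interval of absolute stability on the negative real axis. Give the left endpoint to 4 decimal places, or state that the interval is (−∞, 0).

Set f=λy, z=hλ:
  k1=λy_n ⇒ h·k1=z·y_n;  k2=λ(1+3/7z)y_n ⇒ h·k2=z(1+3/7z)y_n
  y_{n+1}/y_n = 1 − 3/8z + 11/8z(1+3/7z) = 1 + z + 33/56z²
  R(z) = 1 + z + 33/56z².

Find x<0 with |R(x)|<1.
x=-0.55: |R|=0.6283
R=1: x+33/56x²=0 ⇒ x=−56/33=-1.6970; min R=1−1/(4·33/56)=0.5758>−1
Confirm numerically:
  x=-1.166: |R|=0.63517 <1
  x=-0.931: |R|=0.57977 <1
  x=-0.870: |R|=0.57603 <1
  x=-0.831: |R|=0.57594 <1
  x=-2.076: |R|=1.46369 >1
  x=-2.008: |R|=1.36804 >1
  x=-1.831: |R|=1.14462 >1
So |R|<1 on (-1.6970, 0).

z∈(-1.6970,0).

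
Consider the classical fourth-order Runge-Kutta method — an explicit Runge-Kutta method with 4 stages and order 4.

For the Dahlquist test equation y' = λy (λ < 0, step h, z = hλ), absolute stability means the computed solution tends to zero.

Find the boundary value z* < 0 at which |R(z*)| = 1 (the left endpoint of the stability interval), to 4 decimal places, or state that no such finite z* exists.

On y'=λy, z=hλ:
  order 4, 4-stage ⇒ R(z)=1+z+z^2/2+z^3/6+z^4/24
  (e.g. R(-1.41)=0.28154, |R|=0.28154)

Boundary: |R(x)|=1, x<0.
x=-1.41: |R|=0.2815
|R(-2.85)|=1.1020 |R(-1.12)|=0.3386 |R(-0.59)|=0.5549
Bisect:
  x_lo=-3.0921 |R|=1.5700  x_hi=-0.3329 |R|=0.7169
  mid=-1.71248 |R|=0.27515 →hi
  mid=-2.40228 |R|=0.56028 →hi
  mid=-2.74718 |R|=0.94404 →hi
  mid=-2.91963 |R|=1.22216 →lo
  mid=-2.83340 |R|=1.07499 →lo
  mid=-2.79029 |R|=1.00756 →lo
  mid=-2.76873 |R|=0.97532 →hi
  mid=-2.77951 |R|=0.99132 →hi
  ...
  [-2.78541,-2.78524] ⇒ x*=-2.7853
Stable set (-2.7853, 0).

z* = -2.7853.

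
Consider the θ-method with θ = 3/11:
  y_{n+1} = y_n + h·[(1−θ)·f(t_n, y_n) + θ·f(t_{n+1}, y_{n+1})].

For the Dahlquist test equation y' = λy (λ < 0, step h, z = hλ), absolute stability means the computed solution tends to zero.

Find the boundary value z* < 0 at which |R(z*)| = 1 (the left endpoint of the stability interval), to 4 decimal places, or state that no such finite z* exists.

With y'=λy (z=hλ):
  y_{n+1} = y_n + z·[8/11·y_n + 3/11·y_{n+1}] ⇒ (1 − 3/11z)y_{n+1} = (1 + 8/11z)y_n
  ⇒ R(z) = (1 + 8/11z)/(1 − 3/11z).

Need |R(x)|<1, x<0.
x=-1.7: |R|=0.1615
R=−1: 1+8/11x = −1+3/11x ⇒ -5/11x=2 ⇒ x=2/(-5/11)=-4.4000
Confirm numerically:
  x=-3.209: |R|=0.71130 <1
  x=-3.101: |R|=0.68010 <1
  x=-2.039: |R|=0.31033 <1
  x=-4.697: |R|=1.05918 >1
  x=-4.604: |R|=1.04111 >1
Stable set (-4.4000, 0).

left endpoint -4.4000.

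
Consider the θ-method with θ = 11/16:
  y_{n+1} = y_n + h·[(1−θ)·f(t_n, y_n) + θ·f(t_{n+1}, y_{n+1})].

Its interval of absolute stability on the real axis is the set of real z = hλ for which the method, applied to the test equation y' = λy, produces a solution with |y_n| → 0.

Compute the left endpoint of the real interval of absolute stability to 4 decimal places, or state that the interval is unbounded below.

Set f=λy, z=hλ:
  y_{n+1} = y_n + z·[5/16·y_n + 11/16·y_{n+1}] ⇒ (1 − 11/16z)y_{n+1} = (1 + 5/16z)y_n
  ⇒ R(z) = (1 + 5/16z)/(1 − 11/16z).

Find x<0 with |R(x)|<1.
x=-1.52: |R|=0.2567
x=-2: |R|=0.1579
x=-10: |R|=0.2698
x=-100: |R|=0.4337
θ=11/16≥1/2 ⇒ |1+5/16x|<|1−11/16x| ∀x<0 ⇒ stable on all of ℝ⁻.

interval (−∞, 0).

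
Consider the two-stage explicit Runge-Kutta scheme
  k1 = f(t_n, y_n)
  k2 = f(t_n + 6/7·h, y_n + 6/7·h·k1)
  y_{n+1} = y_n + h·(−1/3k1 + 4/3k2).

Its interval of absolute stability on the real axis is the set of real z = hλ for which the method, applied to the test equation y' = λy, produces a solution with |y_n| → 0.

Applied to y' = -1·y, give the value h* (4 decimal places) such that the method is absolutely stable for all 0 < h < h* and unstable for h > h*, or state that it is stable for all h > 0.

(-0.8750,0); λ=-1 ⇒ h* = (7/8)/1 = 0.8750.

On y'=λy, z=hλ:
  k1=λy_n ⇒ h·k1=z·y_n;  k2=λ(1+6/7z)y_n ⇒ h·k2=z(1+6/7z)y_n
  y_{n+1}/y_n = 1 − 1/3z + 4/3z(1+6/7z) = 1 + z + 8/7z²
  Hence R(z) = 1 + z + 8/7z².

Need |R(x)|<1, x<0.
x=-1.36: |R|=1.7538
R=1: x+8/7x²=0 ⇒ x=−7/8=-0.8750; min R=1−1/(4·8/7)=0.7812>−1
Confirm numerically:
  x=-0.848: |R|=0.97383 <1
  x=-0.776: |R|=0.91220 <1
  x=-0.485: |R|=0.78383 <1
  x=-0.384: |R|=0.78452 <1
  x=-1.317: |R|=1.66527 >1
  x=-1.028: |R|=1.17975 >1
Stable set (-0.8750, 0).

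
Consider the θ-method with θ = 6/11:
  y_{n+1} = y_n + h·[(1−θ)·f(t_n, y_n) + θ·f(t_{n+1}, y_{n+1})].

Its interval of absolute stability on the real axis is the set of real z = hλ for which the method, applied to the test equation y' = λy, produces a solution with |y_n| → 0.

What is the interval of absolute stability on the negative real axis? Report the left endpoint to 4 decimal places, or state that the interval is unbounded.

Set f=λy, z=hλ:
  y_{n+1} = y_n + z·[5/11·y_n + 6/11·y_{n+1}] ⇒ (1 − 6/11z)y_{n+1} = (1 + 5/11z)y_n
  Hence R(z) = (1 + 5/11z)/(1 − 6/11z).

Need |R(x)|<1, x<0.
x=-1.31: |R|=0.2359
x=-2: |R|=0.0435
x=-10: |R|=0.5493
x=-100: |R|=0.8003
θ=6/11≥1/2 ⇒ |1+5/11x|<|1−6/11x| ∀x<0 ⇒ interval (−∞,0).

interval (−∞, 0).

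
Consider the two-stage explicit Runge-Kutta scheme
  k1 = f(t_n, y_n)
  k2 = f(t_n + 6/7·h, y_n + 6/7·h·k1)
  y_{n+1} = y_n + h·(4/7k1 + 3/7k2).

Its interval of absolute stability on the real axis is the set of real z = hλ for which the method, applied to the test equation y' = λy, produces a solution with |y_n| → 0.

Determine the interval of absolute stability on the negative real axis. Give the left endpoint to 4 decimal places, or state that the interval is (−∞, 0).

Test eqn y'=λy, z=hλ:
  k1=λy_n ⇒ h·k1=z·y_n;  k2=λ(1+6/7z)y_n ⇒ h·k2=z(1+6/7z)y_n
  y_{n+1}/y_n = 1 + 4/7z + 3/7z(1+6/7z) = 1 + z + 18/49z²
  ⇒ R(z) = 1 + z + 18/49z².

Need |R(x)|<1, x<0.
x=-0.4: |R|=0.6588
R=1: x+18/49x²=0 ⇒ x=−49/18=-2.7222; min R=1−1/(4·18/49)=0.3194>−1
Confirm numerically:
  x=-2.619: |R|=0.90069 <1
  x=-2.175: |R|=0.56278 <1
  x=-1.757: |R|=0.37702 <1
  x=-1.428: |R|=0.32109 <1
  x=-2.830: |R|=1.11204 >1
  x=-2.782: |R|=1.06109 >1
So |R|<1 on (-2.7222, 0).

z∈(-2.7222,0).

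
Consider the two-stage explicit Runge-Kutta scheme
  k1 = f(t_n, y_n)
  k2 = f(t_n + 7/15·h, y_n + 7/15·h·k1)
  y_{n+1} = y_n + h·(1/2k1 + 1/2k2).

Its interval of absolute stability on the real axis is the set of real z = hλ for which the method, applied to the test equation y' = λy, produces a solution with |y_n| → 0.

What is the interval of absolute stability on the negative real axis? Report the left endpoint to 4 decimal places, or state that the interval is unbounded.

Test eqn y'=λy, z=hλ:
  k1=λy_n ⇒ h·k1=z·y_n;  k2=λ(1+7/15z)y_n ⇒ h·k2=z(1+7/15z)y_n
  y_{n+1}/y_n = 1 + 1/2z + 1/2z(1+7/15z) = 1 + z + 7/30z²
  R(z) = 1 + z + 7/30z².

Boundary: |R(x)|=1, x<0.
x=-0.61: |R|=0.4768
R=1: x+7/30x²=0 ⇒ x=−30/7=-4.2857; min R=1−1/(4·7/30)=-0.0714>−1
Confirm numerically:
  x=-3.972: |R|=0.70925 <1
  x=-2.349: |R|=0.06151 <1
  x=-2.057: |R|=0.06971 <1
  x=-1.855: |R|=0.05209 <1
  x=-4.672: |R|=1.42110 >1
  x=-4.624: |R|=1.36499 >1
  x=-4.543: |R|=1.27273 >1
So |R|<1 on (-4.2857, 0).

(-4.2857, 0).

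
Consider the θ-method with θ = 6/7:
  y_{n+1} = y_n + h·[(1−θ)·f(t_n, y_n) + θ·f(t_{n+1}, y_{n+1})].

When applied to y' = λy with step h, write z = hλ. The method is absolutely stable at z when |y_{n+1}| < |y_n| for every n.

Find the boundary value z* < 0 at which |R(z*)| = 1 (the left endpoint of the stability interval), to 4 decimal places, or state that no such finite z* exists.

Set f=λy, z=hλ:
  y_{n+1} = y_n + z·[1/7·y_n + 6/7·y_{n+1}] ⇒ (1 − 6/7z)y_{n+1} = (1 + 1/7z)y_n
  R(z) = (1 + 1/7z)/(1 − 6/7z).

Need |R(x)|<1, x<0.
x=-1.44: |R|=0.3555
x=-2: |R|=0.2632
x=-10: |R|=0.0448
x=-100: |R|=0.1532
θ=6/7≥1/2 ⇒ |1+1/7x|<|1−6/7x| ∀x<0 ⇒ interval (−∞,0).

(−∞, 0) — no finite endpoint.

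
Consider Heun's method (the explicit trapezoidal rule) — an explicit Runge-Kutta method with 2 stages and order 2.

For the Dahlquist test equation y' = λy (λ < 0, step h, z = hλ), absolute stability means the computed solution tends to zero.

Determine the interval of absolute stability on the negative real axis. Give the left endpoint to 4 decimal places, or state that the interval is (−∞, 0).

On y'=λy, z=hλ:
  order 2, 2-stage ⇒ R(z)=1+z+z^2/2
  (e.g. R(-0.78)=0.52420, |R|=0.52420)

Solve |R(x)|<1 on ℝ⁻.
x=-0.78: |R|=0.5242
|R(-2.39)|=1.4661 |R(-1.22)|=0.5242 |R(-0.9)|=0.5050
Bisect:
  x_lo=-2.7826 |R|=2.0888  x_hi=-0.3652 |R|=0.7015
  mid=-1.57387 |R|=0.66467 →hi
  mid=-2.17824 |R|=1.19412 →lo
  mid=-1.87605 |R|=0.88374 →hi
  mid=-2.02715 |R|=1.02751 →lo
  mid=-1.95160 |R|=0.95277 →hi
  mid=-1.98937 |R|=0.98943 →hi
  mid=-2.00826 |R|=1.00829 →lo
  mid=-1.99882 |R|=0.99882 →hi
  mid=-2.00354 |R|=1.00354 →lo
  mid=-2.00118 |R|=1.00118 →lo
  ...
  [-2.00014,-2.00000] ⇒ x*=-2.0000
Interval (-2.0000, 0).

(-2.0000, 0).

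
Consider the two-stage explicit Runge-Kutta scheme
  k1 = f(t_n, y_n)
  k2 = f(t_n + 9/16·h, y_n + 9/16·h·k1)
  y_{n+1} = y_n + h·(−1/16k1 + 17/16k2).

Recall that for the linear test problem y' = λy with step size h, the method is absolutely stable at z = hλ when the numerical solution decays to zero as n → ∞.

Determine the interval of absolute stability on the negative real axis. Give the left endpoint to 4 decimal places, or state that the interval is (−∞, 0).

Set f=λy, z=hλ:
  k1=λy_n ⇒ h·k1=z·y_n;  k2=λ(1+9/16z)y_n ⇒ h·k2=z(1+9/16z)y_n
  y_{n+1}/y_n = 1 − 1/16z + 17/16z(1+9/16z) = 1 + z + 153/256z²
  so R(z) = 1 + z + 153/256z².

Need |R(x)|<1, x<0.
x=-1.34: |R|=0.7332
R=1: x+153/256x²=0 ⇒ x=−256/153=-1.6732; min R=1−1/(4·153/256)=0.5817>−1
Confirm numerically:
  x=-1.153: |R|=0.64153 <1
  x=-1.094: |R|=0.62130 <1
  x=-0.878: |R|=0.58272 <1
  x=-2.075: |R|=1.49828 >1
  x=-2.071: |R|=1.49237 >1
  x=-1.735: |R|=1.06408 >1
Stable set (-1.6732, 0).

z∈(-1.6732,0).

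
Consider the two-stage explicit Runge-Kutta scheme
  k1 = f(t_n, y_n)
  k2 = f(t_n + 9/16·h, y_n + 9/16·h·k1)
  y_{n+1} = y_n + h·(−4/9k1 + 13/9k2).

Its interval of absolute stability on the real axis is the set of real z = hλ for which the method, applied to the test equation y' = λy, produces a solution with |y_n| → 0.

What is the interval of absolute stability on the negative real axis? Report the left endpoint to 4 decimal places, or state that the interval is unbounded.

With y'=λy (z=hλ):
  k1=λy_n ⇒ h·k1=z·y_n;  k2=λ(1+9/16z)y_n ⇒ h·k2=z(1+9/16z)y_n
  y_{n+1}/y_n = 1 − 4/9z + 13/9z(1+9/16z) = 1 + z + 13/16z²
  so R(z) = 1 + z + 13/16z².

Need |R(x)|<1, x<0.
x=-0.38: |R|=0.7373
R=1: x+13/16x²=0 ⇒ x=−16/13=-1.2308; min R=1−1/(4·13/16)=0.6923>−1
Confirm numerically:
  x=-0.967: |R|=0.79276 <1
  x=-0.537: |R|=0.69730 <1
  x=-0.496: |R|=0.70389 <1
  x=-1.564: |R|=1.42345 >1
  x=-1.386: |R|=1.17481 >1
Stable set (-1.2308, 0).

z∈(-1.2308,0).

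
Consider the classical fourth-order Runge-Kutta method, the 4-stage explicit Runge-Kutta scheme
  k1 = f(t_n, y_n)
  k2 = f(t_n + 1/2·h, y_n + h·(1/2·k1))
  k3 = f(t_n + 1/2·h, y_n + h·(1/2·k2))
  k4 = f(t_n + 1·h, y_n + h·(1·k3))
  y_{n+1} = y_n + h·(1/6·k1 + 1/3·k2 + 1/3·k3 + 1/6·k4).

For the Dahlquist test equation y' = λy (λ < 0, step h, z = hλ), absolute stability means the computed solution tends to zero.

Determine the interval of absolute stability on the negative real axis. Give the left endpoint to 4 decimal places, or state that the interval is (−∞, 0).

z∈(-2.7853,0).

Test eqn y'=λy, z=hλ:
  order 4, 4-stage ⇒ R(z)=1+z+z^2/2+z^3/6+z^4/24
  (e.g. R(-1.2)=0.31840, |R|=0.31840)

Find x<0 with |R(x)|<1.
x=-1.2: |R|=0.3184
|R(-2.02)|=0.3402 |R(-1.12)|=0.3386 |R(-1.1)|=0.3442
Bisect:
  x_lo=-3.6629 |R|=3.3554  x_hi=-0.2003 |R|=0.8185
  mid=-1.93163 |R|=0.31283 →hi
  mid=-2.79729 |R|=1.01824 →lo
  mid=-2.36446 |R|=0.53004 →hi
  mid=-2.58087 |R|=0.73308 →hi
  mid=-2.68908 |R|=0.86437 →hi
  mid=-2.74318 |R|=0.93835 →hi
  mid=-2.77024 |R|=0.97754 →hi
  mid=-2.78376 |R|=0.99769 →hi
  ...
  [-2.78545,-2.78524] ⇒ x*=-2.7853
Stable set (-2.7853, 0).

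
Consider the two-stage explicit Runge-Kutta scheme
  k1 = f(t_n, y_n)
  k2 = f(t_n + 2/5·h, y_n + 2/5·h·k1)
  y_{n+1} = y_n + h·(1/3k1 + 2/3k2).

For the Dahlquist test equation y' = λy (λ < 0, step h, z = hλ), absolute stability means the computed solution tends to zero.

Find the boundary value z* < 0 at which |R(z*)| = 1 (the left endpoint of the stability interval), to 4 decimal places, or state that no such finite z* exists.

z* = -3.7500.

With y'=λy (z=hλ):
  k1=λy_n ⇒ h·k1=z·y_n;  k2=λ(1+2/5z)y_n ⇒ h·k2=z(1+2/5z)y_n
  y_{n+1}/y_n = 1 + 1/3z + 2/3z(1+2/5z) = 1 + z + 4/15z²
  Hence R(z) = 1 + z + 4/15z².

Solve |R(x)|<1 on ℝ⁻.
x=-1.72: |R|=0.0689
R=1: x+4/15x²=0 ⇒ x=−15/4=-3.7500; min R=1−1/(4·4/15)=0.0625>−1
Confirm numerically:
  x=-3.696: |R|=0.94678 <1
  x=-3.488: |R|=0.75631 <1
  x=-3.443: |R|=0.71813 <1
  x=-2.743: |R|=0.26341 <1
  x=-4.208: |R|=1.51394 >1
  x=-4.166: |R|=1.46215 >1
Interval (-3.7500, 0).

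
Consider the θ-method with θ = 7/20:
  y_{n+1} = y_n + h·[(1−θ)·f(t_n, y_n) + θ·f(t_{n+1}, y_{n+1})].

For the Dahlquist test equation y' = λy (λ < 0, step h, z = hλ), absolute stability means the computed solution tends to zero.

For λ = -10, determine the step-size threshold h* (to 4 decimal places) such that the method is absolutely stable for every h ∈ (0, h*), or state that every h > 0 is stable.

(-6.6667,0); λ=-10 ⇒ h* = (20/3)/10 = 0.6667.

Set f=λy, z=hλ:
  y_{n+1} = y_n + z·[13/20·y_n + 7/20·y_{n+1}] ⇒ (1 − 7/20z)y_{n+1} = (1 + 13/20z)y_n
  so R(z) = (1 + 13/20z)/(1 − 7/20z).

Need |R(x)|<1, x<0.
x=-0.38: |R|=0.6646
R=−1: 1+13/20x = −1+7/20x ⇒ -3/10x=2 ⇒ x=2/(-3/10)=-6.6667
Confirm numerically:
  x=-4.449: |R|=0.73983 <1
  x=-4.243: |R|=0.70741 <1
  x=-3.711: |R|=0.61429 <1
  x=-7.128: |R|=1.03960 >1
  x=-7.091: |R|=1.03656 >1
  x=-6.904: |R|=1.02084 >1
Interval (-6.6667, 0).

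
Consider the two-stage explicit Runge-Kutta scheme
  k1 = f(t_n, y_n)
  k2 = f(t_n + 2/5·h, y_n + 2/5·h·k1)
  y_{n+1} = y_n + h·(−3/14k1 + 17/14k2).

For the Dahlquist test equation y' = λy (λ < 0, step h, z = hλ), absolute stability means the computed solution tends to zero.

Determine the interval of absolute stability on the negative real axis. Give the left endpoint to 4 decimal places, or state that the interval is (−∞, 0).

Set f=λy, z=hλ:
  k1=λy_n ⇒ h·k1=z·y_n;  k2=λ(1+2/5z)y_n ⇒ h·k2=z(1+2/5z)y_n
  y_{n+1}/y_n = 1 − 3/14z + 17/14z(1+2/5z) = 1 + z + 17/35z²
  R(z) = 1 + z + 17/35z².

Solve |R(x)|<1 on ℝ⁻.
x=-0.97: |R|=0.4870
R=1: x+17/35x²=0 ⇒ x=−35/17=-2.0588; min R=1−1/(4·17/35)=0.4853>−1
Confirm numerically:
  x=-1.309: |R|=0.52326 <1
  x=-0.912: |R|=0.49199 <1
  x=-0.850: |R|=0.50093 <1
  x=-2.521: |R|=1.56593 >1
  x=-2.221: |R|=1.17495 >1
  x=-2.174: |R|=1.12162 >1
Interval (-2.0588, 0).

(-2.0588, 0).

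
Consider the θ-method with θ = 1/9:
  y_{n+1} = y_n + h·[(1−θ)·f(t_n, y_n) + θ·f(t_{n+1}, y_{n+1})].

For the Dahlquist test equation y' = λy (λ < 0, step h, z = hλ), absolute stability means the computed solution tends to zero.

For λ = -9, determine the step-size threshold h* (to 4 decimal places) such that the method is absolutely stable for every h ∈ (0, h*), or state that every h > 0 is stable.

(-2.5714,0); λ=-9 ⇒ h* = (18/7)/9 = 0.2857.

With y'=λy (z=hλ):
  y_{n+1} = y_n + z·[8/9·y_n + 1/9·y_{n+1}] ⇒ (1 − 1/9z)y_{n+1} = (1 + 8/9z)y_n
  Hence R(z) = (1 + 8/9z)/(1 − 1/9z).

Need |R(x)|<1, x<0.
x=-1.51: |R|=0.2931
R=−1: 1+8/9x = −1+1/9x ⇒ -7/9x=2 ⇒ x=2/(-7/9)=-2.5714
Confirm numerically:
  x=-1.928: |R|=0.58785 <1
  x=-1.907: |R|=0.57358 <1
  x=-1.523: |R|=0.30258 <1
  x=-1.412: |R|=0.22051 <1
  x=-2.785: |R|=1.12686 >1
  x=-2.621: |R|=1.02986 >1
Stable set (-2.5714, 0).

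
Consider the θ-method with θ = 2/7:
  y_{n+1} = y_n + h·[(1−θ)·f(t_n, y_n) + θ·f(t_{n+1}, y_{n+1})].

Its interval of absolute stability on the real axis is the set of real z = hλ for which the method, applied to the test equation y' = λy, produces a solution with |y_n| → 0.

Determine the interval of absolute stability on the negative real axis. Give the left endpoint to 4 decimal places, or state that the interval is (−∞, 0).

On y'=λy, z=hλ:
  y_{n+1} = y_n + z·[5/7·y_n + 2/7·y_{n+1}] ⇒ (1 − 2/7z)y_{n+1} = (1 + 5/7z)y_n
  ⇒ R(z) = (1 + 5/7z)/(1 − 2/7z).

Solve |R(x)|<1 on ℝ⁻.
x=-0.94: |R|=0.2590
R=−1: 1+5/7x = −1+2/7x ⇒ -3/7x=2 ⇒ x=2/(-3/7)=-4.6667
Confirm numerically:
  x=-4.009: |R|=0.86862 <1
  x=-3.160: |R|=0.66066 <1
  x=-2.468: |R|=0.44739 <1
  x=-2.183: |R|=0.34445 <1
  x=-5.231: |R|=1.09695 >1
  x=-4.932: |R|=1.04720 >1
So |R|<1 on (-4.6667, 0).

z∈(-4.6667,0).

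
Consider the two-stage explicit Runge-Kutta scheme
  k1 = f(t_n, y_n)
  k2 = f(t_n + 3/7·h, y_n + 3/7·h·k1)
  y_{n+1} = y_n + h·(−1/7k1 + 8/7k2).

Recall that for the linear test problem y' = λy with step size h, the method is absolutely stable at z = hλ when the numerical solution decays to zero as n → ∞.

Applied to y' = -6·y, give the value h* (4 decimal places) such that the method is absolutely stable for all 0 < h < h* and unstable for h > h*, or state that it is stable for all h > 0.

(-2.0417,0); λ=-6 ⇒ h* = (49/24)/6 = 0.3403.

Test eqn y'=λy, z=hλ:
  k1=λy_n ⇒ h·k1=z·y_n;  k2=λ(1+3/7z)y_n ⇒ h·k2=z(1+3/7z)y_n
  y_{n+1}/y_n = 1 − 1/7z + 8/7z(1+3/7z) = 1 + z + 24/49z²
  R(z) = 1 + z + 24/49z².

Boundary: |R(x)|=1, x<0.
x=-1.72: |R|=0.7290
R=1: x+24/49x²=0 ⇒ x=−49/24=-2.0417; min R=1−1/(4·24/49)=0.4896>−1
Confirm numerically:
  x=-1.894: |R|=0.86301 <1
  x=-1.762: |R|=0.75864 <1
  x=-1.670: |R|=0.69599 <1
  x=-2.453: |R|=1.49420 >1
  x=-2.349: |R|=1.35360 >1
  x=-2.093: |R|=1.05262 >1
So |R|<1 on (-2.0417, 0).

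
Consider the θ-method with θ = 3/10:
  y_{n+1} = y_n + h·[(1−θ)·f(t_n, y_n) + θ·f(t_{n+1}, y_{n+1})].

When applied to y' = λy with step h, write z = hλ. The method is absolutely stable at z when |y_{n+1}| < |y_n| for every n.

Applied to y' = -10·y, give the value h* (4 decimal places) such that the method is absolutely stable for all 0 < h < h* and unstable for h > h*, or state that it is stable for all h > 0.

(-5.0000,0); λ=-10 ⇒ h* = (5)/10 = 0.5000.

On y'=λy, z=hλ:
  y_{n+1} = y_n + z·[7/10·y_n + 3/10·y_{n+1}] ⇒ (1 − 3/10z)y_{n+1} = (1 + 7/10z)y_n
  R(z) = (1 + 7/10z)/(1 − 3/10z).

Find x<0 with |R(x)|<1.
x=-1.22: |R|=0.1069
R=−1: 1+7/10x = −1+3/10x ⇒ -2/5x=2 ⇒ x=2/(-2/5)=-5.0000
Confirm numerically:
  x=-4.972: |R|=0.99550 <1
  x=-3.646: |R|=0.74133 <1
  x=-3.271: |R|=0.65094 <1
  x=-2.954: |R|=0.56611 <1
  x=-5.492: |R|=1.07433 >1
  x=-5.185: |R|=1.02896 >1
So |R|<1 on (-5.0000, 0).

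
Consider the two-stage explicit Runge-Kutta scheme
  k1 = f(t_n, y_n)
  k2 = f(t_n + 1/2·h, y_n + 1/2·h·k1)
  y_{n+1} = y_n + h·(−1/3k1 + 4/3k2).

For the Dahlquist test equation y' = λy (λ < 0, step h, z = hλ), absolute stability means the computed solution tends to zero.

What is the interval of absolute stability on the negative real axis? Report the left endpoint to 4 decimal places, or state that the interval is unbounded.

Set f=λy, z=hλ:
  k1=λy_n ⇒ h·k1=z·y_n;  k2=λ(1+1/2z)y_n ⇒ h·k2=z(1+1/2z)y_n
  y_{n+1}/y_n = 1 − 1/3z + 4/3z(1+1/2z) = 1 + z + 2/3z²
  Hence R(z) = 1 + z + 2/3z².

Need |R(x)|<1, x<0.
x=-1.18: |R|=0.7483
R=1: x+2/3x²=0 ⇒ x=−3/2=-1.5000; min R=1−1/(4·2/3)=0.6250>−1
Confirm numerically:
  x=-1.471: |R|=0.97156 <1
  x=-1.344: |R|=0.86022 <1
  x=-1.114: |R|=0.71333 <1
  x=-1.067: |R|=0.69199 <1
  x=-1.880: |R|=1.47627 >1
  x=-1.626: |R|=1.13658 >1
Stable set (-1.5000, 0).

(-1.5000, 0).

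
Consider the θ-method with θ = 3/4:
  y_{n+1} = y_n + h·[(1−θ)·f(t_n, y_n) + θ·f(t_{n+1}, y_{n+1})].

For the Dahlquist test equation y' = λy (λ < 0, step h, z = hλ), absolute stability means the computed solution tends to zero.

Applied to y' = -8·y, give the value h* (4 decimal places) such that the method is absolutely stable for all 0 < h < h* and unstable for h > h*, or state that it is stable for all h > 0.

unbounded; (−∞, 0). Any h>0 works for λ=-8.

With y'=λy (z=hλ):
  y_{n+1} = y_n + z·[1/4·y_n + 3/4·y_{n+1}] ⇒ (1 − 3/4z)y_{n+1} = (1 + 1/4z)y_n
  ⇒ R(z) = (1 + 1/4z)/(1 − 3/4z).

Find x<0 with |R(x)|<1.
x=-0.57: |R|=0.6007
x=-2: |R|=0.2000
x=-10: |R|=0.1765
x=-100: |R|=0.3158
θ=3/4≥1/2 ⇒ |1+1/4x|<|1−3/4x| ∀x<0 ⇒ interval (−∞,0).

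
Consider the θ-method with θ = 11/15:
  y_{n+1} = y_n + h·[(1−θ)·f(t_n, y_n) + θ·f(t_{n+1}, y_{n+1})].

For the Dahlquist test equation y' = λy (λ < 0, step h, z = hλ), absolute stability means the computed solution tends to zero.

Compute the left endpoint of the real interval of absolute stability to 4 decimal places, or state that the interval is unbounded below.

(−∞, 0) — no finite endpoint.

On y'=λy, z=hλ:
  y_{n+1} = y_n + z·[4/15·y_n + 11/15·y_{n+1}] ⇒ (1 − 11/15z)y_{n+1} = (1 + 4/15z)y_n
  Hence R(z) = (1 + 4/15z)/(1 − 11/15z).

Boundary: |R(x)|=1, x<0.
x=-0.67: |R|=0.5507
x=-2: |R|=0.1892
x=-10: |R|=0.2000
x=-100: |R|=0.3453
θ=11/15≥1/2 ⇒ |1+4/15x|<|1−11/15x| ∀x<0 ⇒ unbounded interval.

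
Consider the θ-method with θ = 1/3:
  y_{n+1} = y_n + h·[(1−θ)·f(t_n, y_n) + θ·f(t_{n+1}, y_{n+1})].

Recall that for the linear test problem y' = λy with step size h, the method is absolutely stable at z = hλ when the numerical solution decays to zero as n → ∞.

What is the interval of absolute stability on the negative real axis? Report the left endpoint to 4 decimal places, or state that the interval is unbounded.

(-6.0000, 0).

With y'=λy (z=hλ):
  y_{n+1} = y_n + z·[2/3·y_n + 1/3·y_{n+1}] ⇒ (1 − 1/3z)y_{n+1} = (1 + 2/3z)y_n
  so R(z) = (1 + 2/3z)/(1 − 1/3z).

Solve |R(x)|<1 on ℝ⁻.
x=-0.55: |R|=0.5352
R=−1: 1+2/3x = −1+1/3x ⇒ -1/3x=2 ⇒ x=2/(-1/3)=-6.0000
Confirm numerically:
  x=-5.670: |R|=0.96194 <1
  x=-3.018: |R|=0.50449 <1
  x=-2.966: |R|=0.49145 <1
  x=-6.508: |R|=1.05343 >1
  x=-6.344: |R|=1.03682 >1
  x=-6.238: |R|=1.02576 >1
Stable set (-6.0000, 0).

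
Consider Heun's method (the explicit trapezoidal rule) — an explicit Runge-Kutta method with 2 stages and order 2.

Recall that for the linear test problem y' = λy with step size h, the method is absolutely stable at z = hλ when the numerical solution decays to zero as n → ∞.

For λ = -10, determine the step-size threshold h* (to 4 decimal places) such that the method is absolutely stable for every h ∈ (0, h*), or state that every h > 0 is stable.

Test eqn y'=λy, z=hλ:
  order 2, 2-stage ⇒ R(z)=1+z+z^2/2
  (e.g. R(-0.39)=0.68605, |R|=0.68605)

Need |R(x)|<1, x<0.
x=-0.39: |R|=0.6861
|R(-2.33)|=1.3845 |R(-1.88)|=0.8872 |R(-0.53)|=0.6104
Bisect:
  x_lo=-2.4343 |R|=1.5286  x_hi=-0.3957 |R|=0.6826
  mid=-1.41497 |R|=0.58610 →hi
  mid=-1.92462 |R|=0.92746 →hi
  mid=-2.17945 |R|=1.19555 →lo
  mid=-2.05203 |R|=1.05339 →lo
  mid=-1.98833 |R|=0.98839 →hi
  mid=-2.02018 |R|=1.02038 →lo
  mid=-2.00425 |R|=1.00426 →lo
  ...
  [-2.00002,-1.99990] ⇒ x*=-2.0000
Interval (-2.0000, 0).

(-2.0000,0); λ=-10 ⇒ h* = 0.2000.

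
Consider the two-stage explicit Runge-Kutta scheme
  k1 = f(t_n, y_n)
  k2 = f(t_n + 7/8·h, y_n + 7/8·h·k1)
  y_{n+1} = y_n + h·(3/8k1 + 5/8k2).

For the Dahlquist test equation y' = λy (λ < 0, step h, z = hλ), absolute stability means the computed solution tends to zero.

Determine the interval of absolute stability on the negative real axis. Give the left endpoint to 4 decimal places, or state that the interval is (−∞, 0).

(-1.8286, 0).

Test eqn y'=λy, z=hλ:
  k1=λy_n ⇒ h·k1=z·y_n;  k2=λ(1+7/8z)y_n ⇒ h·k2=z(1+7/8z)y_n
  y_{n+1}/y_n = 1 + 3/8z + 5/8z(1+7/8z) = 1 + z + 35/64z²
  so R(z) = 1 + z + 35/64z².

Boundary: |R(x)|=1, x<0.
x=-0.84: |R|=0.5459
R=1: x+35/64x²=0 ⇒ x=−64/35=-1.8286; min R=1−1/(4·35/64)=0.5429>−1
Confirm numerically:
  x=-1.715: |R|=0.89348 <1
  x=-1.394: |R|=0.66871 <1
  x=-0.917: |R|=0.54286 <1
  x=-2.411: |R|=1.76794 >1
  x=-1.907: |R|=1.08179 >1
Interval (-1.8286, 0).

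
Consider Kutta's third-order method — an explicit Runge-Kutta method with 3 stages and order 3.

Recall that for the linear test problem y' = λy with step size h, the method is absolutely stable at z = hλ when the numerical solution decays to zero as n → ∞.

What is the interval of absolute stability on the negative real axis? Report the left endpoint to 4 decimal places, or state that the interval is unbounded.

(-2.5127, 0).

Test eqn y'=λy, z=hλ:
  order 3, 3-stage ⇒ R(z)=1+z+z^2/2+z^3/6
  (e.g. R(-0.58)=0.55568, |R|=0.55568)

Solve |R(x)|<1 on ℝ⁻.
x=-0.58: |R|=0.5557
|R(-2.41)|=0.8389 |R(-1.74)|=0.1042 |R(-0.73)|=0.4716
Bisect:
  x_lo=-3.1631 |R|=2.4350  x_hi=-0.3954 |R|=0.6725
  mid=-1.77924 |R|=0.13515 →hi
  mid=-2.47115 |R|=0.93291 →hi
  mid=-2.81711 |R|=1.57520 →lo
  mid=-2.64413 |R|=1.22946 →lo
  mid=-2.55764 |R|=1.07536 →lo
  mid=-2.51440 |R|=1.00272 →lo
  mid=-2.49278 |R|=0.96747 →hi
  mid=-2.50359 |R|=0.98501 →hi
  ...
  [-2.51288,-2.51271] ⇒ x*=-2.5127
So |R|<1 on (-2.5127, 0).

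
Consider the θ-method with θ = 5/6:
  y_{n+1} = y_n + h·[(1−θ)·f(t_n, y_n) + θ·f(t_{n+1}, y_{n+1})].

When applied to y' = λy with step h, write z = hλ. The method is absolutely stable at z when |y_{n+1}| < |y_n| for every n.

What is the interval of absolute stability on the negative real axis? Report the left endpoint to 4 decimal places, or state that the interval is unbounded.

unbounded; (−∞, 0).

Test eqn y'=λy, z=hλ:
  y_{n+1} = y_n + z·[1/6·y_n + 5/6·y_{n+1}] ⇒ (1 − 5/6z)y_{n+1} = (1 + 1/6z)y_n
  R(z) = (1 + 1/6z)/(1 − 5/6z).

Boundary: |R(x)|=1, x<0.
x=-0.69: |R|=0.5619
x=-2: |R|=0.2500
x=-10: |R|=0.0714
x=-100: |R|=0.1858
θ=5/6≥1/2 ⇒ |1+1/6x|<|1−5/6x| ∀x<0 ⇒ interval (−∞,0).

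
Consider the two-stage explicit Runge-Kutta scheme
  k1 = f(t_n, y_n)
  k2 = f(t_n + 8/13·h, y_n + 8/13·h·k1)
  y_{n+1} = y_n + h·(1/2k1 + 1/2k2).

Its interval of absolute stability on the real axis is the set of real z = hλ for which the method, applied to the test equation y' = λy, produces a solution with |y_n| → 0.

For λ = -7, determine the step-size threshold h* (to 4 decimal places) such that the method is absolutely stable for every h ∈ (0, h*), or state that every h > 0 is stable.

With y'=λy (z=hλ):
  k1=λy_n ⇒ h·k1=z·y_n;  k2=λ(1+8/13z)y_n ⇒ h·k2=z(1+8/13z)y_n
  y_{n+1}/y_n = 1 + 1/2z + 1/2z(1+8/13z) = 1 + z + 4/13z²
  Hence R(z) = 1 + z + 4/13z².

Find x<0 with |R(x)|<1.
x=-1.58: |R|=0.1881
R=1: x+4/13x²=0 ⇒ x=−13/4=-3.2500; min R=1−1/(4·4/13)=0.1875>−1
Confirm numerically:
  x=-2.033: |R|=0.23872 <1
  x=-1.919: |R|=0.21410 <1
  x=-1.722: |R|=0.19040 <1
  x=-3.694: |R|=1.50466 >1
  x=-3.623: |R|=1.41581 >1
  x=-3.320: |R|=1.07151 >1
Interval (-3.2500, 0).

(-3.2500,0); λ=-7 ⇒ h* = (13/4)/7 = 0.4643.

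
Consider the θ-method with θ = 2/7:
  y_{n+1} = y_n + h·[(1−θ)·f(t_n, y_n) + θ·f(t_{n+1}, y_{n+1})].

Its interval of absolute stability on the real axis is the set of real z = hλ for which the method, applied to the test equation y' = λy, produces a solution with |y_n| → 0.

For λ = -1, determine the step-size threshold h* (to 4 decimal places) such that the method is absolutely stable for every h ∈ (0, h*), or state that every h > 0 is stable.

With y'=λy (z=hλ):
  y_{n+1} = y_n + z·[5/7·y_n + 2/7·y_{n+1}] ⇒ (1 − 2/7z)y_{n+1} = (1 + 5/7z)y_n
  R(z) = (1 + 5/7z)/(1 − 2/7z).

Find x<0 with |R(x)|<1.
x=-1.28: |R|=0.0628
R=−1: 1+5/7x = −1+2/7x ⇒ -3/7x=2 ⇒ x=2/(-3/7)=-4.6667
Confirm numerically:
  x=-3.205: |R|=0.67301 <1
  x=-2.137: |R|=0.32686 <1
  x=-1.885: |R|=0.22516 <1
  x=-5.184: |R|=1.08936 >1
  x=-4.914: |R|=1.04409 >1
  x=-4.711: |R|=1.00810 >1
Stable set (-4.6667, 0).

(-4.6667,0); λ=-1 ⇒ h* = (14/3)/1 = 4.6667.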